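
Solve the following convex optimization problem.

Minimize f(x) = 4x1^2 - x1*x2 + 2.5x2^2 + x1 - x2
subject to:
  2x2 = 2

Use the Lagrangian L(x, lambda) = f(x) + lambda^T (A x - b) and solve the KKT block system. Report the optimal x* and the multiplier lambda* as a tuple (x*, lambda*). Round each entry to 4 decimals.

Form the Lagrangian:
  L(x, lambda) = (1/2) x^T Q x + c^T x + lambda^T (A x - b)
Stationarity (grad_x L = 0): Q x + c + A^T lambda = 0.
Primal feasibility: A x = b.

This gives the KKT block system:
  [ Q   A^T ] [ x     ]   [-c ]
  [ A    0  ] [ lambda ] = [ b ]

Solving the linear system:
  x*      = (0, 1)
  lambda* = (-2)
  f(x*)   = 1.5

x* = (0, 1), lambda* = (-2)


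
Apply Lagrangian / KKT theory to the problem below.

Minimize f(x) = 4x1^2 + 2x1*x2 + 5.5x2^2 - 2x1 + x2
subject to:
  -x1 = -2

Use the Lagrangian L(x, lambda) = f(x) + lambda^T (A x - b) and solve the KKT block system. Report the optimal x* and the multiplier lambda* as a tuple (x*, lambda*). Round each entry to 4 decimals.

Form the Lagrangian:
  L(x, lambda) = (1/2) x^T Q x + c^T x + lambda^T (A x - b)
Stationarity (grad_x L = 0): Q x + c + A^T lambda = 0.
Primal feasibility: A x = b.

This gives the KKT block system:
  [ Q   A^T ] [ x     ]   [-c ]
  [ A    0  ] [ lambda ] = [ b ]

Solving the linear system:
  x*      = (2, -0.4545)
  lambda* = (13.0909)
  f(x*)   = 10.8636

x* = (2, -0.4545), lambda* = (13.0909)


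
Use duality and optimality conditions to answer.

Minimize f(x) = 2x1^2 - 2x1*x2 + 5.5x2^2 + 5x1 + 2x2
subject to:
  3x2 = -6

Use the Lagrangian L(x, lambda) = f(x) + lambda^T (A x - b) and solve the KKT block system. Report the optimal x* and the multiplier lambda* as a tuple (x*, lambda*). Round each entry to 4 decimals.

Form the Lagrangian:
  L(x, lambda) = (1/2) x^T Q x + c^T x + lambda^T (A x - b)
Stationarity (grad_x L = 0): Q x + c + A^T lambda = 0.
Primal feasibility: A x = b.

This gives the KKT block system:
  [ Q   A^T ] [ x     ]   [-c ]
  [ A    0  ] [ lambda ] = [ b ]

Solving the linear system:
  x*      = (-2.25, -2)
  lambda* = (5.1667)
  f(x*)   = 7.875

x* = (-2.25, -2), lambda* = (5.1667)


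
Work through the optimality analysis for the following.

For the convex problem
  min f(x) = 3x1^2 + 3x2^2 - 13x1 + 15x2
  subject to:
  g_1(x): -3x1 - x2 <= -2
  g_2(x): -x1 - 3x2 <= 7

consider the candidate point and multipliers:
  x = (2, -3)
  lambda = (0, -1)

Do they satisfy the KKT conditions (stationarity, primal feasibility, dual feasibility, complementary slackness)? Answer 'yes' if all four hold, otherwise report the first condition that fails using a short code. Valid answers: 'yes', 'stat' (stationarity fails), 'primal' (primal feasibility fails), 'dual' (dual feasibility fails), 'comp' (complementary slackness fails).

Gradient of f: grad f(x) = Q x + c = (-1, -3)
Constraint values g_i(x) = a_i^T x - b_i:
  g_1((2, -3)) = -1
  g_2((2, -3)) = 0
Stationarity residual: grad f(x) + sum_i lambda_i a_i = (0, 0)
  -> stationarity OK
Primal feasibility (all g_i <= 0): OK
Dual feasibility (all lambda_i >= 0): FAILS
Complementary slackness (lambda_i * g_i(x) = 0 for all i): OK

Verdict: the first failing condition is dual_feasibility -> dual.

dual


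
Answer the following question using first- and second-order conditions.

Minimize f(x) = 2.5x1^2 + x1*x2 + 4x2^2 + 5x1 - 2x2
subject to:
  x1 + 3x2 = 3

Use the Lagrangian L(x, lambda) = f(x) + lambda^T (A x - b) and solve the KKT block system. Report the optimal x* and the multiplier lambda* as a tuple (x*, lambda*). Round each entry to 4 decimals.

Form the Lagrangian:
  L(x, lambda) = (1/2) x^T Q x + c^T x + lambda^T (A x - b)
Stationarity (grad_x L = 0): Q x + c + A^T lambda = 0.
Primal feasibility: A x = b.

This gives the KKT block system:
  [ Q   A^T ] [ x     ]   [-c ]
  [ A    0  ] [ lambda ] = [ b ]

Solving the linear system:
  x*      = (-0.766, 1.2553)
  lambda* = (-2.4255)
  f(x*)   = 0.4681

x* = (-0.766, 1.2553), lambda* = (-2.4255)


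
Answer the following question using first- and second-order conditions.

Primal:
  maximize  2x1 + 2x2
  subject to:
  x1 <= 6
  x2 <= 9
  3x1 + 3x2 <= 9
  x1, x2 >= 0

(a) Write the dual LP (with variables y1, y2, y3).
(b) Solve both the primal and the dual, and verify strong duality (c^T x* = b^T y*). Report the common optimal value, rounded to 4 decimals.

The standard primal-dual pair for 'max c^T x s.t. A x <= b, x >= 0' is:
  Dual:  min b^T y  s.t.  A^T y >= c,  y >= 0.

So the dual LP is:
  minimize  6y1 + 9y2 + 9y3
  subject to:
    y1 + 3y3 >= 2
    y2 + 3y3 >= 2
    y1, y2, y3 >= 0

Solving the primal: x* = (3, 0).
  primal value c^T x* = 6.
Solving the dual: y* = (0, 0, 0.6667).
  dual value b^T y* = 6.
Strong duality: c^T x* = b^T y*. Confirmed.

6


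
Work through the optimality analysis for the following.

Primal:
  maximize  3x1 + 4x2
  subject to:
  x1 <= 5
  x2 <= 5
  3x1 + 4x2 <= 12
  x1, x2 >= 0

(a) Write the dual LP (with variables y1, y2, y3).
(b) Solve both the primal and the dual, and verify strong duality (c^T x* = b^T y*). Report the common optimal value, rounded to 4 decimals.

The standard primal-dual pair for 'max c^T x s.t. A x <= b, x >= 0' is:
  Dual:  min b^T y  s.t.  A^T y >= c,  y >= 0.

So the dual LP is:
  minimize  5y1 + 5y2 + 12y3
  subject to:
    y1 + 3y3 >= 3
    y2 + 4y3 >= 4
    y1, y2, y3 >= 0

Solving the primal: x* = (4, 0).
  primal value c^T x* = 12.
Solving the dual: y* = (0, 0, 1).
  dual value b^T y* = 12.
Strong duality: c^T x* = b^T y*. Confirmed.

12


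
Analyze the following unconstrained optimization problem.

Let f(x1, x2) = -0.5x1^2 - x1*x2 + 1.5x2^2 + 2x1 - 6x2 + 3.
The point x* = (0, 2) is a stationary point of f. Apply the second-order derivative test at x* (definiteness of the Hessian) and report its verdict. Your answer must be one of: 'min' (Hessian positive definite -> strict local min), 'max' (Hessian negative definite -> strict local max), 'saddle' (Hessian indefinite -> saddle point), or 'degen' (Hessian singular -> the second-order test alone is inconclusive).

Compute the Hessian H = grad^2 f:
  H = [[-1, -1], [-1, 3]]
Verify stationarity: grad f(x*) = H x* + g = (0, 0).
Eigenvalues of H: -1.2361, 3.2361.
Eigenvalues have mixed signs, so H is indefinite -> x* is a saddle point.

saddle


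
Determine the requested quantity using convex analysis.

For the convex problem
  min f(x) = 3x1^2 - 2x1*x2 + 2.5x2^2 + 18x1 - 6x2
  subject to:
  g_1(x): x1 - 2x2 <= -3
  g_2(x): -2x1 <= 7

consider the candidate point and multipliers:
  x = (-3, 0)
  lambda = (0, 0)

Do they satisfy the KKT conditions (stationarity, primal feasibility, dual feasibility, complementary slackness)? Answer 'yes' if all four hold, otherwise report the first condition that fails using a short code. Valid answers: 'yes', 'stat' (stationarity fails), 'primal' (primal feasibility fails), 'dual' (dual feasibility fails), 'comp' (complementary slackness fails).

Gradient of f: grad f(x) = Q x + c = (0, 0)
Constraint values g_i(x) = a_i^T x - b_i:
  g_1((-3, 0)) = 0
  g_2((-3, 0)) = -1
Stationarity residual: grad f(x) + sum_i lambda_i a_i = (0, 0)
  -> stationarity OK
Primal feasibility (all g_i <= 0): OK
Dual feasibility (all lambda_i >= 0): OK
Complementary slackness (lambda_i * g_i(x) = 0 for all i): OK

Verdict: yes, KKT holds.

yes


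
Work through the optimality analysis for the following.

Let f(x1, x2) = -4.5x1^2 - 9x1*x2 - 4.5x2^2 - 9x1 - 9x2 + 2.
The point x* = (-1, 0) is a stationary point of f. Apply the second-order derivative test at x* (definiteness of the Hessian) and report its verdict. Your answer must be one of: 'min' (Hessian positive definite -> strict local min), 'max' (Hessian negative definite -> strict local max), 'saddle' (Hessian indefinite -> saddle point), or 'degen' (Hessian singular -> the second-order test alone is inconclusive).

Compute the Hessian H = grad^2 f:
  H = [[-9, -9], [-9, -9]]
Verify stationarity: grad f(x*) = H x* + g = (0, 0).
Eigenvalues of H: -18, 0.
H has a zero eigenvalue (singular; negative semidefinite but not definite), so H is neither positive definite, negative definite, nor indefinite. The second-order test alone is inconclusive -> degen.
(Indeed, f is constant along the null direction of H through x*, so x* is not a strict local extremum.)

degen


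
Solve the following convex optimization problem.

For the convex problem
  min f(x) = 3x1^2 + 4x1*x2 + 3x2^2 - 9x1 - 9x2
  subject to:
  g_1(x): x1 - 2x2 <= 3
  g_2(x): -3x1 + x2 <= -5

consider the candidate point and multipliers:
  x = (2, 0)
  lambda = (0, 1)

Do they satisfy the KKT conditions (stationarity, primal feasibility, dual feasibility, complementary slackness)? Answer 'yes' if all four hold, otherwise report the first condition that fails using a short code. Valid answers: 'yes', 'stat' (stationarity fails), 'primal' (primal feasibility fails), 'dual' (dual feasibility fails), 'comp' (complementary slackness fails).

Gradient of f: grad f(x) = Q x + c = (3, -1)
Constraint values g_i(x) = a_i^T x - b_i:
  g_1((2, 0)) = -1
  g_2((2, 0)) = -1
Stationarity residual: grad f(x) + sum_i lambda_i a_i = (0, 0)
  -> stationarity OK
Primal feasibility (all g_i <= 0): OK
Dual feasibility (all lambda_i >= 0): OK
Complementary slackness (lambda_i * g_i(x) = 0 for all i): FAILS

Verdict: the first failing condition is complementary_slackness -> comp.

comp


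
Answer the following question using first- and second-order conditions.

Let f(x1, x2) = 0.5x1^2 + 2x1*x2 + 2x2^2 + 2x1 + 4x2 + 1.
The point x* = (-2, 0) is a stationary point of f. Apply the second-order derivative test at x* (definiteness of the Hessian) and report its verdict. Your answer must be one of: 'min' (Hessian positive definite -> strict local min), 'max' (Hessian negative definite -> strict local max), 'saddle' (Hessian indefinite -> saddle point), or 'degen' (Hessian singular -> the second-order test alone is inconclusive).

Compute the Hessian H = grad^2 f:
  H = [[1, 2], [2, 4]]
Verify stationarity: grad f(x*) = H x* + g = (0, 0).
Eigenvalues of H: 0, 5.
H has a zero eigenvalue (singular; positive semidefinite but not definite), so H is neither positive definite, negative definite, nor indefinite. The second-order test alone is inconclusive -> degen.
(Indeed, f is constant along the null direction of H through x*, so x* is not a strict local extremum.)

degen


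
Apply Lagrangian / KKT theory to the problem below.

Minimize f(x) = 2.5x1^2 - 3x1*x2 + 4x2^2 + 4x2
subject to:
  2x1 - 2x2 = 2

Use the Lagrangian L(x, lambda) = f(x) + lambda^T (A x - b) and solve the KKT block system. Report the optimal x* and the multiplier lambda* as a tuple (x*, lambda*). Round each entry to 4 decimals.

Form the Lagrangian:
  L(x, lambda) = (1/2) x^T Q x + c^T x + lambda^T (A x - b)
Stationarity (grad_x L = 0): Q x + c + A^T lambda = 0.
Primal feasibility: A x = b.

This gives the KKT block system:
  [ Q   A^T ] [ x     ]   [-c ]
  [ A    0  ] [ lambda ] = [ b ]

Solving the linear system:
  x*      = (0.1429, -0.8571)
  lambda* = (-1.6429)
  f(x*)   = -0.0714

x* = (0.1429, -0.8571), lambda* = (-1.6429)


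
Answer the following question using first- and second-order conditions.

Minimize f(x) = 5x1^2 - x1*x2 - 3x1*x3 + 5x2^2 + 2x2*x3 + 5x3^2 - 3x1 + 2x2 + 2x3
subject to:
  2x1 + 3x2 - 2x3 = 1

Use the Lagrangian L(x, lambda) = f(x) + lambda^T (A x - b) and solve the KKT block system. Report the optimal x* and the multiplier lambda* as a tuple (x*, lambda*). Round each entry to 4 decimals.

Form the Lagrangian:
  L(x, lambda) = (1/2) x^T Q x + c^T x + lambda^T (A x - b)
Stationarity (grad_x L = 0): Q x + c + A^T lambda = 0.
Primal feasibility: A x = b.

This gives the KKT block system:
  [ Q   A^T ] [ x     ]   [-c ]
  [ A    0  ] [ lambda ] = [ b ]

Solving the linear system:
  x*      = (0.327, -0.0068, -0.1832)
  lambda* = (-0.413)
  f(x*)   = -0.4739

x* = (0.327, -0.0068, -0.1832), lambda* = (-0.413)


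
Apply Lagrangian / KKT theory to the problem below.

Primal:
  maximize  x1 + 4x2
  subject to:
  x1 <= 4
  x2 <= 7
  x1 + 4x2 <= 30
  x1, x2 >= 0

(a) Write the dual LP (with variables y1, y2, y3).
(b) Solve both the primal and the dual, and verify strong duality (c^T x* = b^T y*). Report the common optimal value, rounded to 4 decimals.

The standard primal-dual pair for 'max c^T x s.t. A x <= b, x >= 0' is:
  Dual:  min b^T y  s.t.  A^T y >= c,  y >= 0.

So the dual LP is:
  minimize  4y1 + 7y2 + 30y3
  subject to:
    y1 + y3 >= 1
    y2 + 4y3 >= 4
    y1, y2, y3 >= 0

Solving the primal: x* = (2, 7).
  primal value c^T x* = 30.
Solving the dual: y* = (0, 0, 1).
  dual value b^T y* = 30.
Strong duality: c^T x* = b^T y*. Confirmed.

30


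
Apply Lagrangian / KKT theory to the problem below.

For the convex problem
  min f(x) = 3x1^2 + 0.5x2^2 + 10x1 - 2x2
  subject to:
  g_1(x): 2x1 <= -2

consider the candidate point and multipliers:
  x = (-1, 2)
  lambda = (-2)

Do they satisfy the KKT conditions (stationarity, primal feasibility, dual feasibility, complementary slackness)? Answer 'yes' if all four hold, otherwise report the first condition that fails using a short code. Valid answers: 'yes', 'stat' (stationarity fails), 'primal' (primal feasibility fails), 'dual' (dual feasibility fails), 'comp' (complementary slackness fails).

Gradient of f: grad f(x) = Q x + c = (4, 0)
Constraint values g_i(x) = a_i^T x - b_i:
  g_1((-1, 2)) = 0
Stationarity residual: grad f(x) + sum_i lambda_i a_i = (0, 0)
  -> stationarity OK
Primal feasibility (all g_i <= 0): OK
Dual feasibility (all lambda_i >= 0): FAILS
Complementary slackness (lambda_i * g_i(x) = 0 for all i): OK

Verdict: the first failing condition is dual_feasibility -> dual.

dual


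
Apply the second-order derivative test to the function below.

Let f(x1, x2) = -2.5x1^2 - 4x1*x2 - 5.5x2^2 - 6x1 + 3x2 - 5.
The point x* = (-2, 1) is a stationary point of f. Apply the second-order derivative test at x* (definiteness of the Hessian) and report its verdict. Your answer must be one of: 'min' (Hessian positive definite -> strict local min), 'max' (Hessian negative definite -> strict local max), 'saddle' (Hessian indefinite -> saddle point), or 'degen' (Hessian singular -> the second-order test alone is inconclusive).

Compute the Hessian H = grad^2 f:
  H = [[-5, -4], [-4, -11]]
Verify stationarity: grad f(x*) = H x* + g = (0, 0).
Eigenvalues of H: -13, -3.
Both eigenvalues < 0, so H is negative definite -> x* is a strict local max.

max


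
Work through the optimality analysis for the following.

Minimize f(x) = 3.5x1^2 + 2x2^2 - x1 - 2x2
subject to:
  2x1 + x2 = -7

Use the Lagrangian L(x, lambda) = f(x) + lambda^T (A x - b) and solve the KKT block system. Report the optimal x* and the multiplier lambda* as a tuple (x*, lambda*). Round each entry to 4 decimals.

Form the Lagrangian:
  L(x, lambda) = (1/2) x^T Q x + c^T x + lambda^T (A x - b)
Stationarity (grad_x L = 0): Q x + c + A^T lambda = 0.
Primal feasibility: A x = b.

This gives the KKT block system:
  [ Q   A^T ] [ x     ]   [-c ]
  [ A    0  ] [ lambda ] = [ b ]

Solving the linear system:
  x*      = (-2.5652, -1.8696)
  lambda* = (9.4783)
  f(x*)   = 36.3261

x* = (-2.5652, -1.8696), lambda* = (9.4783)


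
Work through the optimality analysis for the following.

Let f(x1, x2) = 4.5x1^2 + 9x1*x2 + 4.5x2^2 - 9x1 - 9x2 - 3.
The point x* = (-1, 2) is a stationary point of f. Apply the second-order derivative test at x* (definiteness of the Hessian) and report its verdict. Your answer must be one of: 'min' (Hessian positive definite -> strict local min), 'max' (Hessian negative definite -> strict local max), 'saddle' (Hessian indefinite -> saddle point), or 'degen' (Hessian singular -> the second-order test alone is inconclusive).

Compute the Hessian H = grad^2 f:
  H = [[9, 9], [9, 9]]
Verify stationarity: grad f(x*) = H x* + g = (0, 0).
Eigenvalues of H: 0, 18.
H has a zero eigenvalue (singular; positive semidefinite but not definite), so H is neither positive definite, negative definite, nor indefinite. The second-order test alone is inconclusive -> degen.
(Indeed, f is constant along the null direction of H through x*, so x* is not a strict local extremum.)

degen


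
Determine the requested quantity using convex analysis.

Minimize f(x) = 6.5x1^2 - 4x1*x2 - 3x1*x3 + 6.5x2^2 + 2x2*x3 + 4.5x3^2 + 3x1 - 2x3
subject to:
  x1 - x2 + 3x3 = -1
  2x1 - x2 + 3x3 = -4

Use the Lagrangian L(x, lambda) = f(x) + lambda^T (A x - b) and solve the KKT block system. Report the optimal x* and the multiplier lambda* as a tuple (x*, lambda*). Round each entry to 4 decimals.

Form the Lagrangian:
  L(x, lambda) = (1/2) x^T Q x + c^T x + lambda^T (A x - b)
Stationarity (grad_x L = 0): Q x + c + A^T lambda = 0.
Primal feasibility: A x = b.

This gives the KKT block system:
  [ Q   A^T ] [ x     ]   [-c ]
  [ A    0  ] [ lambda ] = [ b ]

Solving the linear system:
  x*      = (-3, -1.1522, 0.2826)
  lambda* = (-37.0652, 34.6522)
  f(x*)   = 45.9891

x* = (-3, -1.1522, 0.2826), lambda* = (-37.0652, 34.6522)


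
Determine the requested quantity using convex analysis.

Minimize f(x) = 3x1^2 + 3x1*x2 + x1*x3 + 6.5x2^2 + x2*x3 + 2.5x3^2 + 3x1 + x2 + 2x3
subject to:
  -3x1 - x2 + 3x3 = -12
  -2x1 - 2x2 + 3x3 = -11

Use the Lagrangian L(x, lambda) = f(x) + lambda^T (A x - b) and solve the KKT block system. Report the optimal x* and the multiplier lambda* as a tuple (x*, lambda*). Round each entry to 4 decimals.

Form the Lagrangian:
  L(x, lambda) = (1/2) x^T Q x + c^T x + lambda^T (A x - b)
Stationarity (grad_x L = 0): Q x + c + A^T lambda = 0.
Primal feasibility: A x = b.

This gives the KKT block system:
  [ Q   A^T ] [ x     ]   [-c ]
  [ A    0  ] [ lambda ] = [ b ]

Solving the linear system:
  x*      = (1.2295, 0.2295, -2.6941)
  lambda* = (1.6969, 1.6402)
  f(x*)   = 18.4674

x* = (1.2295, 0.2295, -2.6941), lambda* = (1.6969, 1.6402)


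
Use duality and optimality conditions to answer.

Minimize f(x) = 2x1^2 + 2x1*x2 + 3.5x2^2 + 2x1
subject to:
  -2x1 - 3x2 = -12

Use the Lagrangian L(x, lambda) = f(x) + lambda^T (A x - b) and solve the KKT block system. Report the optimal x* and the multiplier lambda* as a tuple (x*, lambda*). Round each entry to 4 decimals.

Form the Lagrangian:
  L(x, lambda) = (1/2) x^T Q x + c^T x + lambda^T (A x - b)
Stationarity (grad_x L = 0): Q x + c + A^T lambda = 0.
Primal feasibility: A x = b.

This gives the KKT block system:
  [ Q   A^T ] [ x     ]   [-c ]
  [ A    0  ] [ lambda ] = [ b ]

Solving the linear system:
  x*      = (1.95, 2.7)
  lambda* = (7.6)
  f(x*)   = 47.55

x* = (1.95, 2.7), lambda* = (7.6)


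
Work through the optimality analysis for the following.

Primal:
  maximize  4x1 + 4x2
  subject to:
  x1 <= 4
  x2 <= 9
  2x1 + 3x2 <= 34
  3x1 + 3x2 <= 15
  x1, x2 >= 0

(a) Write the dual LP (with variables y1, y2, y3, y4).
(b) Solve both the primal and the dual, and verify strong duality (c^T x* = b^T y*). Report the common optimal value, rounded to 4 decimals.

The standard primal-dual pair for 'max c^T x s.t. A x <= b, x >= 0' is:
  Dual:  min b^T y  s.t.  A^T y >= c,  y >= 0.

So the dual LP is:
  minimize  4y1 + 9y2 + 34y3 + 15y4
  subject to:
    y1 + 2y3 + 3y4 >= 4
    y2 + 3y3 + 3y4 >= 4
    y1, y2, y3, y4 >= 0

Solving the primal: x* = (0, 5).
  primal value c^T x* = 20.
Solving the dual: y* = (0, 0, 0, 1.3333).
  dual value b^T y* = 20.
Strong duality: c^T x* = b^T y*. Confirmed.

20


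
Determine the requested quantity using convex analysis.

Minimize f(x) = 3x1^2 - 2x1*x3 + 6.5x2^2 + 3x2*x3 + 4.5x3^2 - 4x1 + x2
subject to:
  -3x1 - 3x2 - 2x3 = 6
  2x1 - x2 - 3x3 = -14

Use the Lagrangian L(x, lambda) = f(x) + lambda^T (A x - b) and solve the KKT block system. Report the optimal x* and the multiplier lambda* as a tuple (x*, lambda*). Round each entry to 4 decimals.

Form the Lagrangian:
  L(x, lambda) = (1/2) x^T Q x + c^T x + lambda^T (A x - b)
Stationarity (grad_x L = 0): Q x + c + A^T lambda = 0.
Primal feasibility: A x = b.

This gives the KKT block system:
  [ Q   A^T ] [ x     ]   [-c ]
  [ A    0  ] [ lambda ] = [ b ]

Solving the linear system:
  x*      = (-3.3491, -0.3517, 2.5512)
  lambda* = (-2.3372, 11.0927)
  f(x*)   = 91.1825

x* = (-3.3491, -0.3517, 2.5512), lambda* = (-2.3372, 11.0927)


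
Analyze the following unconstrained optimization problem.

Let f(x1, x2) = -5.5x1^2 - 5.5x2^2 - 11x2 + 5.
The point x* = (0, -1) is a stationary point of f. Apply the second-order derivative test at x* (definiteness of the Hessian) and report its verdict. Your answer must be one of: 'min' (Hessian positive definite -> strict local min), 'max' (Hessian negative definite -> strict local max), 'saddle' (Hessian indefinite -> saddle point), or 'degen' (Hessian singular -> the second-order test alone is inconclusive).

Compute the Hessian H = grad^2 f:
  H = [[-11, 0], [0, -11]]
Verify stationarity: grad f(x*) = H x* + g = (0, 0).
Eigenvalues of H: -11, -11.
Both eigenvalues < 0, so H is negative definite -> x* is a strict local max.

max


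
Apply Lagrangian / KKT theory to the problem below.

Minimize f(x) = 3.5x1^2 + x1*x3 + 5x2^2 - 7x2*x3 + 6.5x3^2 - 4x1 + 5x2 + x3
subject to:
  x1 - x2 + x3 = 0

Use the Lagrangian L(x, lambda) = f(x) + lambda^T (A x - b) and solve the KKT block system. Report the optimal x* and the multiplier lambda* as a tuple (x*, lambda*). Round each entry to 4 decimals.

Form the Lagrangian:
  L(x, lambda) = (1/2) x^T Q x + c^T x + lambda^T (A x - b)
Stationarity (grad_x L = 0): Q x + c + A^T lambda = 0.
Primal feasibility: A x = b.

This gives the KKT block system:
  [ Q   A^T ] [ x     ]   [-c ]
  [ A    0  ] [ lambda ] = [ b ]

Solving the linear system:
  x*      = (0.1095, -0.6058, -0.7153)
  lambda* = (3.9489)
  f(x*)   = -2.0912

x* = (0.1095, -0.6058, -0.7153), lambda* = (3.9489)


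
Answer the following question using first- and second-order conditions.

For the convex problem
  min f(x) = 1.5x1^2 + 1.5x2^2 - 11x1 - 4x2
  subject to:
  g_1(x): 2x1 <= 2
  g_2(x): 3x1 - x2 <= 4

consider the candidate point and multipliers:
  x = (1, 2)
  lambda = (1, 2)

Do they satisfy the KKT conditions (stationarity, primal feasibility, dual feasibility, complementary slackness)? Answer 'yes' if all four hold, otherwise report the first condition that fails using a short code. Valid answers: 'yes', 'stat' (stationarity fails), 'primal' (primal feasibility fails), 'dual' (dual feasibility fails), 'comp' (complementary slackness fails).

Gradient of f: grad f(x) = Q x + c = (-8, 2)
Constraint values g_i(x) = a_i^T x - b_i:
  g_1((1, 2)) = 0
  g_2((1, 2)) = -3
Stationarity residual: grad f(x) + sum_i lambda_i a_i = (0, 0)
  -> stationarity OK
Primal feasibility (all g_i <= 0): OK
Dual feasibility (all lambda_i >= 0): OK
Complementary slackness (lambda_i * g_i(x) = 0 for all i): FAILS

Verdict: the first failing condition is complementary_slackness -> comp.

comp


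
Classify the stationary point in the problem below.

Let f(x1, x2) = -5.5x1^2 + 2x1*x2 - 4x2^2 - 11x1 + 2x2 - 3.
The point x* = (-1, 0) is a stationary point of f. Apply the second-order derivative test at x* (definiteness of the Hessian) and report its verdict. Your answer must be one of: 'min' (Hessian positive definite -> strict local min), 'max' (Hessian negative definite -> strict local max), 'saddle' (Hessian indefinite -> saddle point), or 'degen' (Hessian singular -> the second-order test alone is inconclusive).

Compute the Hessian H = grad^2 f:
  H = [[-11, 2], [2, -8]]
Verify stationarity: grad f(x*) = H x* + g = (0, 0).
Eigenvalues of H: -12, -7.
Both eigenvalues < 0, so H is negative definite -> x* is a strict local max.

max


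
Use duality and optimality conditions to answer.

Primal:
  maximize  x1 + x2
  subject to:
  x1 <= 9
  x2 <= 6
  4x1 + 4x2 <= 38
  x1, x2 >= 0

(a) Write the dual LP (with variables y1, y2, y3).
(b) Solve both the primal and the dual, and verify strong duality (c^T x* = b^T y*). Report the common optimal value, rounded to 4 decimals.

The standard primal-dual pair for 'max c^T x s.t. A x <= b, x >= 0' is:
  Dual:  min b^T y  s.t.  A^T y >= c,  y >= 0.

So the dual LP is:
  minimize  9y1 + 6y2 + 38y3
  subject to:
    y1 + 4y3 >= 1
    y2 + 4y3 >= 1
    y1, y2, y3 >= 0

Solving the primal: x* = (3.5, 6).
  primal value c^T x* = 9.5.
Solving the dual: y* = (0, 0, 0.25).
  dual value b^T y* = 9.5.
Strong duality: c^T x* = b^T y*. Confirmed.

9.5


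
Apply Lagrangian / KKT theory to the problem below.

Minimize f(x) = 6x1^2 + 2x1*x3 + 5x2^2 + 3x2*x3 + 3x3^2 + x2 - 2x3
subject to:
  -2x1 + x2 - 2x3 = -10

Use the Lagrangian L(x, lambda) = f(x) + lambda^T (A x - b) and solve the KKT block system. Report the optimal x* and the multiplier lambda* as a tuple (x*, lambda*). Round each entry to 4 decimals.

Form the Lagrangian:
  L(x, lambda) = (1/2) x^T Q x + c^T x + lambda^T (A x - b)
Stationarity (grad_x L = 0): Q x + c + A^T lambda = 0.
Primal feasibility: A x = b.

This gives the KKT block system:
  [ Q   A^T ] [ x     ]   [-c ]
  [ A    0  ] [ lambda ] = [ b ]

Solving the linear system:
  x*      = (0.6236, -1.8539, 3.4494)
  lambda* = (7.191)
  f(x*)   = 31.5787

x* = (0.6236, -1.8539, 3.4494), lambda* = (7.191)


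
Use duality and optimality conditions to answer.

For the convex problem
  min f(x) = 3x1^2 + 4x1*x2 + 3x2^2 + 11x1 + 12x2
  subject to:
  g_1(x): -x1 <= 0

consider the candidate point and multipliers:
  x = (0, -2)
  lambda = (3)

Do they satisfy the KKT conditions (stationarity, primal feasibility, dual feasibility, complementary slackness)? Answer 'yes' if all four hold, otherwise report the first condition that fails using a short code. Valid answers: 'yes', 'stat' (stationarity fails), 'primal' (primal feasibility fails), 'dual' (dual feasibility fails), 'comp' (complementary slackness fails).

Gradient of f: grad f(x) = Q x + c = (3, 0)
Constraint values g_i(x) = a_i^T x - b_i:
  g_1((0, -2)) = 0
Stationarity residual: grad f(x) + sum_i lambda_i a_i = (0, 0)
  -> stationarity OK
Primal feasibility (all g_i <= 0): OK
Dual feasibility (all lambda_i >= 0): OK
Complementary slackness (lambda_i * g_i(x) = 0 for all i): OK

Verdict: yes, KKT holds.

yes


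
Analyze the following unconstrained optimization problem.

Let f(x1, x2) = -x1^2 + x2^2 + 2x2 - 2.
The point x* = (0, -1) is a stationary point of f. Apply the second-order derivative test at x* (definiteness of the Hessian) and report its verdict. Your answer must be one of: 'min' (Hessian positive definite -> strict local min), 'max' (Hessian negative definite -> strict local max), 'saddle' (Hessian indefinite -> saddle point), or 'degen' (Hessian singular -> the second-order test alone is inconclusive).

Compute the Hessian H = grad^2 f:
  H = [[-2, 0], [0, 2]]
Verify stationarity: grad f(x*) = H x* + g = (0, 0).
Eigenvalues of H: -2, 2.
Eigenvalues have mixed signs, so H is indefinite -> x* is a saddle point.

saddle


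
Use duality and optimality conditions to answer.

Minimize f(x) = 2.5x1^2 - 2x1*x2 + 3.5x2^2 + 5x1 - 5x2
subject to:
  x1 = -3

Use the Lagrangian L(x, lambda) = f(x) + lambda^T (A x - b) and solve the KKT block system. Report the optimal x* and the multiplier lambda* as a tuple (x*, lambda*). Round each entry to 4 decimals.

Form the Lagrangian:
  L(x, lambda) = (1/2) x^T Q x + c^T x + lambda^T (A x - b)
Stationarity (grad_x L = 0): Q x + c + A^T lambda = 0.
Primal feasibility: A x = b.

This gives the KKT block system:
  [ Q   A^T ] [ x     ]   [-c ]
  [ A    0  ] [ lambda ] = [ b ]

Solving the linear system:
  x*      = (-3, -0.1429)
  lambda* = (9.7143)
  f(x*)   = 7.4286

x* = (-3, -0.1429), lambda* = (9.7143)


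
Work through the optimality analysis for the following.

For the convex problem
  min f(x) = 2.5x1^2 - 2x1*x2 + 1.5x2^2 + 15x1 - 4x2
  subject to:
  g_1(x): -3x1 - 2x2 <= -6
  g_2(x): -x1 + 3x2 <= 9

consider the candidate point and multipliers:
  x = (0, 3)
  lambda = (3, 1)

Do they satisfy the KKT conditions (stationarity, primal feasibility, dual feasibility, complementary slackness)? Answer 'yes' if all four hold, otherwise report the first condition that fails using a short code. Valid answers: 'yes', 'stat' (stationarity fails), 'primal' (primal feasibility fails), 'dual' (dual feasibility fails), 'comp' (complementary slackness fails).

Gradient of f: grad f(x) = Q x + c = (9, 5)
Constraint values g_i(x) = a_i^T x - b_i:
  g_1((0, 3)) = 0
  g_2((0, 3)) = 0
Stationarity residual: grad f(x) + sum_i lambda_i a_i = (-1, 2)
  -> stationarity FAILS
Primal feasibility (all g_i <= 0): OK
Dual feasibility (all lambda_i >= 0): OK
Complementary slackness (lambda_i * g_i(x) = 0 for all i): OK

Verdict: the first failing condition is stationarity -> stat.

stat


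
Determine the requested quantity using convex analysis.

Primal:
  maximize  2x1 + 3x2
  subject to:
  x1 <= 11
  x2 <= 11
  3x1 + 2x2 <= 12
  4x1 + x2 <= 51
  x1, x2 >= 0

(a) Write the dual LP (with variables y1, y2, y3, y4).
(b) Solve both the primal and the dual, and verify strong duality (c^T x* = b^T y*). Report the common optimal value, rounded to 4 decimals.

The standard primal-dual pair for 'max c^T x s.t. A x <= b, x >= 0' is:
  Dual:  min b^T y  s.t.  A^T y >= c,  y >= 0.

So the dual LP is:
  minimize  11y1 + 11y2 + 12y3 + 51y4
  subject to:
    y1 + 3y3 + 4y4 >= 2
    y2 + 2y3 + y4 >= 3
    y1, y2, y3, y4 >= 0

Solving the primal: x* = (0, 6).
  primal value c^T x* = 18.
Solving the dual: y* = (0, 0, 1.5, 0).
  dual value b^T y* = 18.
Strong duality: c^T x* = b^T y*. Confirmed.

18


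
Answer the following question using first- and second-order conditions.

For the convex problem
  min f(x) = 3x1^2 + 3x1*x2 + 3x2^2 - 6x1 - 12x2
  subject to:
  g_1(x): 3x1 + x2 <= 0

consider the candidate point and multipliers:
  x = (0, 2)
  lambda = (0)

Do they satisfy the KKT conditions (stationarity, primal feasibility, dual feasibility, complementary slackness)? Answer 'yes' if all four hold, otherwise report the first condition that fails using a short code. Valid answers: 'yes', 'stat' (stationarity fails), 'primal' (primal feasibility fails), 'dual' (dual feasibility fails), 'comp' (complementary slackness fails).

Gradient of f: grad f(x) = Q x + c = (0, 0)
Constraint values g_i(x) = a_i^T x - b_i:
  g_1((0, 2)) = 2
Stationarity residual: grad f(x) + sum_i lambda_i a_i = (0, 0)
  -> stationarity OK
Primal feasibility (all g_i <= 0): FAILS
Dual feasibility (all lambda_i >= 0): OK
Complementary slackness (lambda_i * g_i(x) = 0 for all i): OK

Verdict: the first failing condition is primal_feasibility -> primal.

primal


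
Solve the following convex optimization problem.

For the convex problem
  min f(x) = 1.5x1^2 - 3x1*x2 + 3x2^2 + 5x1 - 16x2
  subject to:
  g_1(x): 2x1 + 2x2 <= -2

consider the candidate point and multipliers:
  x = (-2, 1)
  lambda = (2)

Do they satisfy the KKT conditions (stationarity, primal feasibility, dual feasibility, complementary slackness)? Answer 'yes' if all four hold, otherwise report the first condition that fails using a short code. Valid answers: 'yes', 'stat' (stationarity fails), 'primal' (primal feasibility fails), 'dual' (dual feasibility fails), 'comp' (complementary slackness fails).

Gradient of f: grad f(x) = Q x + c = (-4, -4)
Constraint values g_i(x) = a_i^T x - b_i:
  g_1((-2, 1)) = 0
Stationarity residual: grad f(x) + sum_i lambda_i a_i = (0, 0)
  -> stationarity OK
Primal feasibility (all g_i <= 0): OK
Dual feasibility (all lambda_i >= 0): OK
Complementary slackness (lambda_i * g_i(x) = 0 for all i): OK

Verdict: yes, KKT holds.

yes


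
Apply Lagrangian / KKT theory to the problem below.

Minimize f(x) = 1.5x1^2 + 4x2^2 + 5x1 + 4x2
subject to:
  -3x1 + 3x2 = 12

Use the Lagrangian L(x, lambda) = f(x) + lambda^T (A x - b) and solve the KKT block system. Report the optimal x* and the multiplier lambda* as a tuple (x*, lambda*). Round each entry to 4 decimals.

Form the Lagrangian:
  L(x, lambda) = (1/2) x^T Q x + c^T x + lambda^T (A x - b)
Stationarity (grad_x L = 0): Q x + c + A^T lambda = 0.
Primal feasibility: A x = b.

This gives the KKT block system:
  [ Q   A^T ] [ x     ]   [-c ]
  [ A    0  ] [ lambda ] = [ b ]

Solving the linear system:
  x*      = (-3.7273, 0.2727)
  lambda* = (-2.0606)
  f(x*)   = 3.5909

x* = (-3.7273, 0.2727), lambda* = (-2.0606)


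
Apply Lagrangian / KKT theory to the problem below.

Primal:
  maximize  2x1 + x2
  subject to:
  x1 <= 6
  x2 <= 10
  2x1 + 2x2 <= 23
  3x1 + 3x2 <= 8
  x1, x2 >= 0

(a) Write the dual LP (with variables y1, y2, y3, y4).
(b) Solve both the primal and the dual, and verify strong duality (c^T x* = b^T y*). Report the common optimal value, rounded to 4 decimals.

The standard primal-dual pair for 'max c^T x s.t. A x <= b, x >= 0' is:
  Dual:  min b^T y  s.t.  A^T y >= c,  y >= 0.

So the dual LP is:
  minimize  6y1 + 10y2 + 23y3 + 8y4
  subject to:
    y1 + 2y3 + 3y4 >= 2
    y2 + 2y3 + 3y4 >= 1
    y1, y2, y3, y4 >= 0

Solving the primal: x* = (2.6667, 0).
  primal value c^T x* = 5.3333.
Solving the dual: y* = (0, 0, 0, 0.6667).
  dual value b^T y* = 5.3333.
Strong duality: c^T x* = b^T y*. Confirmed.

5.3333


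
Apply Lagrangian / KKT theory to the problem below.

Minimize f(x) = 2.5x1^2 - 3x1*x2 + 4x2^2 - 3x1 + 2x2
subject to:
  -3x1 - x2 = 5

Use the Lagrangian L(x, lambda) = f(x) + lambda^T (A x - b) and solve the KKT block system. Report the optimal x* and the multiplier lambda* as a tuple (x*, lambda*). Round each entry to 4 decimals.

Form the Lagrangian:
  L(x, lambda) = (1/2) x^T Q x + c^T x + lambda^T (A x - b)
Stationarity (grad_x L = 0): Q x + c + A^T lambda = 0.
Primal feasibility: A x = b.

This gives the KKT block system:
  [ Q   A^T ] [ x     ]   [-c ]
  [ A    0  ] [ lambda ] = [ b ]

Solving the linear system:
  x*      = (-1.3263, -1.0211)
  lambda* = (-2.1895)
  f(x*)   = 6.4421

x* = (-1.3263, -1.0211), lambda* = (-2.1895)


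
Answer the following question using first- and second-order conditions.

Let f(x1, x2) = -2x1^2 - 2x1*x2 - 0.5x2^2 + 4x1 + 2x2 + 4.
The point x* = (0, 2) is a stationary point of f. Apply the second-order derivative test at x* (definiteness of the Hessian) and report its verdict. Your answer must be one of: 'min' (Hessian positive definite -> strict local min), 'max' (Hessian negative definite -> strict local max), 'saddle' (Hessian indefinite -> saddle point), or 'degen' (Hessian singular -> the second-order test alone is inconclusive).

Compute the Hessian H = grad^2 f:
  H = [[-4, -2], [-2, -1]]
Verify stationarity: grad f(x*) = H x* + g = (0, 0).
Eigenvalues of H: -5, 0.
H has a zero eigenvalue (singular; negative semidefinite but not definite), so H is neither positive definite, negative definite, nor indefinite. The second-order test alone is inconclusive -> degen.
(Indeed, f is constant along the null direction of H through x*, so x* is not a strict local extremum.)

degen


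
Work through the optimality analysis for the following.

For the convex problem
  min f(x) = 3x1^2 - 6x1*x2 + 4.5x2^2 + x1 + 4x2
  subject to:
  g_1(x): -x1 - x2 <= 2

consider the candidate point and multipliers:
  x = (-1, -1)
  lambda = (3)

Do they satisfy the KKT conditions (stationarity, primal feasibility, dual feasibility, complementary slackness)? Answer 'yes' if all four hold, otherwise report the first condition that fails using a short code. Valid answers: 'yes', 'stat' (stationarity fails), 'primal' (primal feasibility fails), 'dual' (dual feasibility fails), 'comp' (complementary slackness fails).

Gradient of f: grad f(x) = Q x + c = (1, 1)
Constraint values g_i(x) = a_i^T x - b_i:
  g_1((-1, -1)) = 0
Stationarity residual: grad f(x) + sum_i lambda_i a_i = (-2, -2)
  -> stationarity FAILS
Primal feasibility (all g_i <= 0): OK
Dual feasibility (all lambda_i >= 0): OK
Complementary slackness (lambda_i * g_i(x) = 0 for all i): OK

Verdict: the first failing condition is stationarity -> stat.

stat


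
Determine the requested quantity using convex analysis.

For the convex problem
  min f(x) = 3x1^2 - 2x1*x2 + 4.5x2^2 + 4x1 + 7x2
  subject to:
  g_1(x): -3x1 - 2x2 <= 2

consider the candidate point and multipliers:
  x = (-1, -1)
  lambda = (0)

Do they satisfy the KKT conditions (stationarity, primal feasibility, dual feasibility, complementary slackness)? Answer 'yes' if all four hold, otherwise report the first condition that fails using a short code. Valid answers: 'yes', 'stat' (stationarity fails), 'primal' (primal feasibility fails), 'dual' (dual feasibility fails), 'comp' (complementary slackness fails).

Gradient of f: grad f(x) = Q x + c = (0, 0)
Constraint values g_i(x) = a_i^T x - b_i:
  g_1((-1, -1)) = 3
Stationarity residual: grad f(x) + sum_i lambda_i a_i = (0, 0)
  -> stationarity OK
Primal feasibility (all g_i <= 0): FAILS
Dual feasibility (all lambda_i >= 0): OK
Complementary slackness (lambda_i * g_i(x) = 0 for all i): OK

Verdict: the first failing condition is primal_feasibility -> primal.

primal


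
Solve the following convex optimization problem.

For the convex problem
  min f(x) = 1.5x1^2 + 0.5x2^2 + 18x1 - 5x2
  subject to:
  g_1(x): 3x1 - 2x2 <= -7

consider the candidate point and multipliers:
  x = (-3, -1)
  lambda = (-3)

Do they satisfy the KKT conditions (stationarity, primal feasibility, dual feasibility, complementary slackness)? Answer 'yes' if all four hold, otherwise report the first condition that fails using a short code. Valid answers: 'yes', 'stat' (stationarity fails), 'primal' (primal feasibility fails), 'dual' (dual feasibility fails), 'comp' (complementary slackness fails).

Gradient of f: grad f(x) = Q x + c = (9, -6)
Constraint values g_i(x) = a_i^T x - b_i:
  g_1((-3, -1)) = 0
Stationarity residual: grad f(x) + sum_i lambda_i a_i = (0, 0)
  -> stationarity OK
Primal feasibility (all g_i <= 0): OK
Dual feasibility (all lambda_i >= 0): FAILS
Complementary slackness (lambda_i * g_i(x) = 0 for all i): OK

Verdict: the first failing condition is dual_feasibility -> dual.

dual


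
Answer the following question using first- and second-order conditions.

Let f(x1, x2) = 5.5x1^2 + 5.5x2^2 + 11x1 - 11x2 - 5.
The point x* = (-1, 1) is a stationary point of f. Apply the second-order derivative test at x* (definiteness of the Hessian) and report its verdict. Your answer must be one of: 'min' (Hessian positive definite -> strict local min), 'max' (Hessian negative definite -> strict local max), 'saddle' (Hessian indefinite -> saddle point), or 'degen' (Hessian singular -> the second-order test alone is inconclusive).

Compute the Hessian H = grad^2 f:
  H = [[11, 0], [0, 11]]
Verify stationarity: grad f(x*) = H x* + g = (0, 0).
Eigenvalues of H: 11, 11.
Both eigenvalues > 0, so H is positive definite -> x* is a strict local min.

min


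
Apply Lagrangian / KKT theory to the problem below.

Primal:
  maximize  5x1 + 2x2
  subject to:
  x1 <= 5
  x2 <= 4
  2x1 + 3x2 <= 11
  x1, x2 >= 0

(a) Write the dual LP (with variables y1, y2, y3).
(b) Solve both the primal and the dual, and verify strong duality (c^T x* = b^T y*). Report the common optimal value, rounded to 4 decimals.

The standard primal-dual pair for 'max c^T x s.t. A x <= b, x >= 0' is:
  Dual:  min b^T y  s.t.  A^T y >= c,  y >= 0.

So the dual LP is:
  minimize  5y1 + 4y2 + 11y3
  subject to:
    y1 + 2y3 >= 5
    y2 + 3y3 >= 2
    y1, y2, y3 >= 0

Solving the primal: x* = (5, 0.3333).
  primal value c^T x* = 25.6667.
Solving the dual: y* = (3.6667, 0, 0.6667).
  dual value b^T y* = 25.6667.
Strong duality: c^T x* = b^T y*. Confirmed.

25.6667


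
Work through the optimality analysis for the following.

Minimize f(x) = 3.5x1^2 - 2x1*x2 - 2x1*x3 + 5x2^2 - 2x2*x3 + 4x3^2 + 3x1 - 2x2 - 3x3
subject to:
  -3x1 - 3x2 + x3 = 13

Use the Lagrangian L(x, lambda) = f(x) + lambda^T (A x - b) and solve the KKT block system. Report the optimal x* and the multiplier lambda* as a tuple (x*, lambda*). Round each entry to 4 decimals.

Form the Lagrangian:
  L(x, lambda) = (1/2) x^T Q x + c^T x + lambda^T (A x - b)
Stationarity (grad_x L = 0): Q x + c + A^T lambda = 0.
Primal feasibility: A x = b.

This gives the KKT block system:
  [ Q   A^T ] [ x     ]   [-c ]
  [ A    0  ] [ lambda ] = [ b ]

Solving the linear system:
  x*      = (-2.7526, -1.6478, -0.2014)
  lambda* = (-4.19)
  f(x*)   = 25.0562

x* = (-2.7526, -1.6478, -0.2014), lambda* = (-4.19)


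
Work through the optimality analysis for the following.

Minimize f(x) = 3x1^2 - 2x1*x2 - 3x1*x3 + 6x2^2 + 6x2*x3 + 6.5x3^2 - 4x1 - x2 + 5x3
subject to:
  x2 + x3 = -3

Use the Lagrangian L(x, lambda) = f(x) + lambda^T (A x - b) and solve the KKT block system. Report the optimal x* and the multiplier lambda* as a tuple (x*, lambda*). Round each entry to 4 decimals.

Form the Lagrangian:
  L(x, lambda) = (1/2) x^T Q x + c^T x + lambda^T (A x - b)
Stationarity (grad_x L = 0): Q x + c + A^T lambda = 0.
Primal feasibility: A x = b.

This gives the KKT block system:
  [ Q   A^T ] [ x     ]   [-c ]
  [ A    0  ] [ lambda ] = [ b ]

Solving the linear system:
  x*      = (-0.6494, -1.1039, -1.8961)
  lambda* = (24.3247)
  f(x*)   = 33.5974

x* = (-0.6494, -1.1039, -1.8961), lambda* = (24.3247)
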